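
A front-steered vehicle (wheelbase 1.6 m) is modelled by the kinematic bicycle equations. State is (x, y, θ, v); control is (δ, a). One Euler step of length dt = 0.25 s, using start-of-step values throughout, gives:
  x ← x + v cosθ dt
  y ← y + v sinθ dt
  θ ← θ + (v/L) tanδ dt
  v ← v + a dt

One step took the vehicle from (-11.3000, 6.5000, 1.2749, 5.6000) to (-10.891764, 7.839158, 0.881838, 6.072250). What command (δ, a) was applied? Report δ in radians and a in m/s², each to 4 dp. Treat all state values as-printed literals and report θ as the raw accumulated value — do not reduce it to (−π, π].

a = (v'−v)/dt = (0.472250)/0.25 = 1.8890
Δθ = θ'−θ = -0.393062;  (v·dt/L) = 5.6000·0.25/1.6 = 0.875000
tan δ = Δθ·L/(v·dt) = -0.449214  →  δ = -0.4222

δ = -0.4222, a = 1.8890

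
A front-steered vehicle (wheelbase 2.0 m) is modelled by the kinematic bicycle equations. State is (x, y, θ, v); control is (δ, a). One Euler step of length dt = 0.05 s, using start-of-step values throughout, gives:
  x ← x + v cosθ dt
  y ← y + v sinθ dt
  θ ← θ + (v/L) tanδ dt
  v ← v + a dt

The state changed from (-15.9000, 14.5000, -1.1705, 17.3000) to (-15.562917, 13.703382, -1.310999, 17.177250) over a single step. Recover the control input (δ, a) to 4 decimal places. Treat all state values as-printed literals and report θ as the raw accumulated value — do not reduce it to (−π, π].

a = (v'−v)/dt = (-0.122750)/0.05 = -2.4550
Δθ = θ'−θ = -0.140499;  (v·dt/L) = 17.3000·0.05/2.0 = 0.432500
tan δ = Δθ·L/(v·dt) = -0.324853  →  δ = -0.3141

δ = -0.3141, a = -2.4550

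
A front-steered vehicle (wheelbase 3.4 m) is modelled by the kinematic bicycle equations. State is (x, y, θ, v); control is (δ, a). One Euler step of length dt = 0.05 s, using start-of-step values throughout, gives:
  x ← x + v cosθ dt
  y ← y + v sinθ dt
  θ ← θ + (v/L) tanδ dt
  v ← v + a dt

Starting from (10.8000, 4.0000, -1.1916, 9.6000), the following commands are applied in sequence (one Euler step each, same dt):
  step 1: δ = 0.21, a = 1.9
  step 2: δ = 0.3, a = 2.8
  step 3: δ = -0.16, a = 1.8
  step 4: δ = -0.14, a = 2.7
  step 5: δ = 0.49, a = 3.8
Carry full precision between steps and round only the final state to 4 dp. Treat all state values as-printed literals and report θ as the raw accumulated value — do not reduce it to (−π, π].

after step 1 (δ=0.21, a=1.9): (10.977684, 3.554098, -1.161509, 9.695000)
after step 2 (δ=0.3, a=2.8): (11.170592, 3.109386, -1.117406, 9.835000)
after step 3 (δ=-0.16, a=1.8): (11.385987, 2.667319, -1.140747, 9.925000)
after step 4 (δ=-0.14, a=2.7): (11.592881, 2.216255, -1.161315, 10.060000)
after step 5 (δ=0.49, a=3.8): (11.793142, 1.754839, -1.082405, 10.250000)

(11.7931, 1.7548, -1.0824, 10.2500)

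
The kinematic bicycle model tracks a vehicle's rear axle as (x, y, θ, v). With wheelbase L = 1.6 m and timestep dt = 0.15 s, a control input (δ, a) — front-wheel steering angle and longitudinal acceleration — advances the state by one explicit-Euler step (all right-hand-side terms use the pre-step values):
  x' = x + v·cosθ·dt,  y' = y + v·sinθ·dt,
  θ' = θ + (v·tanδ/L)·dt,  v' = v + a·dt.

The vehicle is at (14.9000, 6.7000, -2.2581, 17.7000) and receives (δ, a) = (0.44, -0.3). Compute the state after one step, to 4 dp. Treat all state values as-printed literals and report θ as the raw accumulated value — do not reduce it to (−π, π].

x' = 14.9000 + 17.7000·cos(-2.2581)·0.15 = 13.2155
y' = 6.7000 + 17.7000·sin(-2.2581)·0.15 = 4.6478
θ' = -2.2581 + (17.7000/1.6)·tan(0.44)·0.15 = -1.4769
v' = 17.7000 − 0.3000·0.15 = 17.6550

(13.2155, 4.6478, -1.4769, 17.6550)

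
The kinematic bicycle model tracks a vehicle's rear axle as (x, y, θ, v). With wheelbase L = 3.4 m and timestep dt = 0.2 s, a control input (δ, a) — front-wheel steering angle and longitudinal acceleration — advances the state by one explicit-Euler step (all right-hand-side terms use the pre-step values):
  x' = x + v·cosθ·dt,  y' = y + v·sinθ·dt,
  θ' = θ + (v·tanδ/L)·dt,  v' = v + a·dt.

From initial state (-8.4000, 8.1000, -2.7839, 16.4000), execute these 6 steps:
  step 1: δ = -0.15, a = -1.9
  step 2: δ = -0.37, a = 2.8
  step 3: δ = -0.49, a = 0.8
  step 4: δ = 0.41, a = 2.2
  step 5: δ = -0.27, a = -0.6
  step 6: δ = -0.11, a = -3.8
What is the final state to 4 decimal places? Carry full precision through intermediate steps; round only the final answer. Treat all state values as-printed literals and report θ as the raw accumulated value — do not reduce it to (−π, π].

(-26.7822, 11.4222, -3.7780, 16.3000)

after step 1 (δ=-0.15, a=-1.9): (-11.472399, 6.951627, -2.929701, 16.020000)
after step 2 (δ=-0.37, a=2.8): (-14.604741, 6.277795, -3.295205, 16.580000)
after step 3 (δ=-0.49, a=0.8): (-17.881695, 6.785172, -3.815415, 16.740000)
after step 4 (δ=0.41, a=2.2): (-20.497963, 8.874250, -3.387431, 17.180000)
after step 5 (δ=-0.27, a=-0.6): (-23.830655, 9.710469, -3.667120, 17.060000)
after step 6 (δ=-0.11, a=-3.8): (-26.782238, 11.422164, -3.777956, 16.300000)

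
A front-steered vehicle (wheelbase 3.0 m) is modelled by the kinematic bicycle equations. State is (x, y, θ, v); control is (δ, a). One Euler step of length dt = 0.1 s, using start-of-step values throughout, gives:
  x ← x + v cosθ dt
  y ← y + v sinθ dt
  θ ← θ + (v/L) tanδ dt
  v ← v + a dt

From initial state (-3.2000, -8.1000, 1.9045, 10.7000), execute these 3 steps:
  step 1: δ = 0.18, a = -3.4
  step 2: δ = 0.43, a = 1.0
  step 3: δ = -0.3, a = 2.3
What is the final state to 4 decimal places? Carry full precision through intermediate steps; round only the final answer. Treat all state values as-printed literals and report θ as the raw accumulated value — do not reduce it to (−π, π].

(-4.5055, -5.2463, 2.0199, 10.6900)

after step 1 (δ=0.18, a=-3.4): (-3.550473, -7.089026, 1.969402, 10.360000)
after step 2 (δ=0.43, a=1.0): (-3.952580, -6.134245, 2.127780, 10.460000)
after step 3 (δ=-0.3, a=2.3): (-4.505524, -5.246344, 2.019924, 10.690000)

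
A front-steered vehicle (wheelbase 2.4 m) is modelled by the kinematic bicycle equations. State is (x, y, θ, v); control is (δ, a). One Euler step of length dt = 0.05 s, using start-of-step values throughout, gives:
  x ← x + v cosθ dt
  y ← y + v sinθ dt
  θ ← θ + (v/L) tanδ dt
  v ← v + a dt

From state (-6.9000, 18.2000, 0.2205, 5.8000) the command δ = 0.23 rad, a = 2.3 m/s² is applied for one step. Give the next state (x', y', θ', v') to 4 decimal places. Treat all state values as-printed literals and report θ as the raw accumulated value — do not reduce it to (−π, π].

(-6.6170, 18.2634, 0.2488, 5.9150)

x' = -6.9000 + 5.8000·cos(0.2205)·0.05 = -6.6170
y' = 18.2000 + 5.8000·sin(0.2205)·0.05 = 18.2634
θ' = 0.2205 + (5.8000/2.4)·tan(0.23)·0.05 = 0.2488
v' = 5.8000 + 2.3000·0.05 = 5.9150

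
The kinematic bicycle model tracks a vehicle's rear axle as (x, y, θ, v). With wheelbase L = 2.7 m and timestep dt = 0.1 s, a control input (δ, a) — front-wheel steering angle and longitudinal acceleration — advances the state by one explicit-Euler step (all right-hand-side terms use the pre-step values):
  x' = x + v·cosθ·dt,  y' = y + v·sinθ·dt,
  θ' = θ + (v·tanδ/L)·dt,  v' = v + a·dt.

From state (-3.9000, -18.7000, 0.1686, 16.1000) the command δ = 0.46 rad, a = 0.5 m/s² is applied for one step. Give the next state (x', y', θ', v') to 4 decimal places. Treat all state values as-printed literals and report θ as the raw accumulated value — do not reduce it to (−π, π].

x' = -3.9000 + 16.1000·cos(0.1686)·0.1 = -2.3128
y' = -18.7000 + 16.1000·sin(0.1686)·0.1 = -18.4298
θ' = 0.1686 + (16.1000/2.7)·tan(0.46)·0.1 = 0.4640
v' = 16.1000 + 0.5000·0.1 = 16.1500

(-2.3128, -18.4298, 0.4640, 16.1500)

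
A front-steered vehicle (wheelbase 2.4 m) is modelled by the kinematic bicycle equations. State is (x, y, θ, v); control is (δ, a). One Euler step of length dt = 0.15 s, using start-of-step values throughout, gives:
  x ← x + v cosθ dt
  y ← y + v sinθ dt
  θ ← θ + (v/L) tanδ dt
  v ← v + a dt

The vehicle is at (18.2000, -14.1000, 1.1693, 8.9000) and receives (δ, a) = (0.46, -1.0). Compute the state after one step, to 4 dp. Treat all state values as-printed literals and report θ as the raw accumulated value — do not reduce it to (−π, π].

(18.7217, -12.8712, 1.4449, 8.7500)

x' = 18.2000 + 8.9000·cos(1.1693)·0.15 = 18.7217
y' = -14.1000 + 8.9000·sin(1.1693)·0.15 = -12.8712
θ' = 1.1693 + (8.9000/2.4)·tan(0.46)·0.15 = 1.4449
v' = 8.9000 − 1.0000·0.15 = 8.7500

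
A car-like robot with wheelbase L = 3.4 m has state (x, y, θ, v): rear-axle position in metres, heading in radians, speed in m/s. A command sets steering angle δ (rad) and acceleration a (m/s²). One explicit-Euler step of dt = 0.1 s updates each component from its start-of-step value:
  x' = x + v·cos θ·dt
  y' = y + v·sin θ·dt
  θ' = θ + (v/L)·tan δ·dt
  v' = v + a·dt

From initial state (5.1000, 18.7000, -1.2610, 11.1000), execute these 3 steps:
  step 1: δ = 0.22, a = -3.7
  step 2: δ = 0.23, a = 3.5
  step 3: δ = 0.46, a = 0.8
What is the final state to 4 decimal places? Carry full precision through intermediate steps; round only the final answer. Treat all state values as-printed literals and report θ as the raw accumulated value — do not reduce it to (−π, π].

(6.3278, 15.6531, -0.9526, 11.1600)

after step 1 (δ=0.22, a=-3.7): (5.438400, 17.642841, -1.187995, 10.730000)
after step 2 (δ=0.23, a=3.5): (5.839187, 16.647503, -1.114102, 11.080000)
after step 3 (δ=0.46, a=0.8): (6.327797, 15.653056, -0.952644, 11.160000)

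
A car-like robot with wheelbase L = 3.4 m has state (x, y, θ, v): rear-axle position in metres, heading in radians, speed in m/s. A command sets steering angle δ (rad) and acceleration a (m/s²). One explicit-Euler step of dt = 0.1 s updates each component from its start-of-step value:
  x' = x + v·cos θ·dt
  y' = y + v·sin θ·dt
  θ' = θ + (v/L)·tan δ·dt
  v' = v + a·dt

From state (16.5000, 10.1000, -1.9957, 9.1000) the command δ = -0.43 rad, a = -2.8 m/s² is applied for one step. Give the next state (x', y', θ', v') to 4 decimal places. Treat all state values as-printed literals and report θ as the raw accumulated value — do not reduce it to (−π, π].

(16.1249, 9.2709, -2.1184, 8.8200)

x' = 16.5000 + 9.1000·cos(-1.9957)·0.1 = 16.1249
y' = 10.1000 + 9.1000·sin(-1.9957)·0.1 = 9.2709
θ' = -1.9957 + (9.1000/3.4)·tan(-0.43)·0.1 = -2.1184
v' = 9.1000 − 2.8000·0.1 = 8.8200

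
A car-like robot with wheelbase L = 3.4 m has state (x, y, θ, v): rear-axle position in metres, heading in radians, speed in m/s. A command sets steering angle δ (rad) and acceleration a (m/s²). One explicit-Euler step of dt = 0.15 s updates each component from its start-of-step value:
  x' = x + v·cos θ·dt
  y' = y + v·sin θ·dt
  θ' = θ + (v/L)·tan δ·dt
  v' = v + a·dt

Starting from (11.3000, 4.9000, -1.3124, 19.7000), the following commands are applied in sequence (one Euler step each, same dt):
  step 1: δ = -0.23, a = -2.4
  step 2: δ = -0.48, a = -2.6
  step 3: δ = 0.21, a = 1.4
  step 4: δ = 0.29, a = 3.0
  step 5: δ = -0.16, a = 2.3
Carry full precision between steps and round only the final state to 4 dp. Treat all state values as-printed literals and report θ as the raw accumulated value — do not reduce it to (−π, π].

after step 1 (δ=-0.23, a=-2.4): (12.055092, 2.043103, -1.515898, 19.340000)
after step 2 (δ=-0.48, a=-2.6): (12.214272, -0.853527, -1.960102, 18.950000)
after step 3 (δ=0.21, a=1.4): (11.135413, -3.483331, -1.781908, 19.160000)
after step 4 (δ=0.29, a=3.0): (10.533174, -6.293524, -1.529662, 19.610000)
after step 5 (δ=-0.16, a=2.3): (10.654137, -9.232535, -1.669279, 19.955000)

(10.6541, -9.2325, -1.6693, 19.9550)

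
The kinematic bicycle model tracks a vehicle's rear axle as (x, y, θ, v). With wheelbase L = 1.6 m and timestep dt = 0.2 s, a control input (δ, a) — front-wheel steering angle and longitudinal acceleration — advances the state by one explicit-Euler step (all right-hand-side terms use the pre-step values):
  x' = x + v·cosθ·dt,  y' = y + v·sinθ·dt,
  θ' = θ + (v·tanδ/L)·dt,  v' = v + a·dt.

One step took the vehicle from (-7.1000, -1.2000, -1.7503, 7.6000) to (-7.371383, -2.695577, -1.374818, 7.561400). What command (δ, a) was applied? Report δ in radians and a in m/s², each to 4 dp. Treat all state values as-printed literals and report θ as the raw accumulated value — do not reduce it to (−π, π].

a = (v'−v)/dt = (-0.038600)/0.2 = -0.1930
Δθ = θ'−θ = 0.375482;  (v·dt/L) = 7.6000·0.2/1.6 = 0.950000
tan δ = Δθ·L/(v·dt) = 0.395244  →  δ = 0.3764

δ = 0.3764, a = -0.1930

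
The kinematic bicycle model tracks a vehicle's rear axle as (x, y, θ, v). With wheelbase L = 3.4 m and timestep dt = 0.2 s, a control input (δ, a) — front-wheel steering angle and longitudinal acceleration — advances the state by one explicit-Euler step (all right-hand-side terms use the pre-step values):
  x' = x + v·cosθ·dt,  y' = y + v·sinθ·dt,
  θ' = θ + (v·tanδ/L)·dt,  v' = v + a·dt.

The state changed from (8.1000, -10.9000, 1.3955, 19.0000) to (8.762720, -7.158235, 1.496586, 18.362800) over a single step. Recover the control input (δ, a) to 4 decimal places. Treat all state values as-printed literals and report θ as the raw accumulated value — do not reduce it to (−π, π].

δ = 0.0902, a = -3.1860

a = (v'−v)/dt = (-0.637200)/0.2 = -3.1860
Δθ = θ'−θ = 0.101086;  (v·dt/L) = 19.0000·0.2/3.4 = 1.117647
tan δ = Δθ·L/(v·dt) = 0.090445  →  δ = 0.0902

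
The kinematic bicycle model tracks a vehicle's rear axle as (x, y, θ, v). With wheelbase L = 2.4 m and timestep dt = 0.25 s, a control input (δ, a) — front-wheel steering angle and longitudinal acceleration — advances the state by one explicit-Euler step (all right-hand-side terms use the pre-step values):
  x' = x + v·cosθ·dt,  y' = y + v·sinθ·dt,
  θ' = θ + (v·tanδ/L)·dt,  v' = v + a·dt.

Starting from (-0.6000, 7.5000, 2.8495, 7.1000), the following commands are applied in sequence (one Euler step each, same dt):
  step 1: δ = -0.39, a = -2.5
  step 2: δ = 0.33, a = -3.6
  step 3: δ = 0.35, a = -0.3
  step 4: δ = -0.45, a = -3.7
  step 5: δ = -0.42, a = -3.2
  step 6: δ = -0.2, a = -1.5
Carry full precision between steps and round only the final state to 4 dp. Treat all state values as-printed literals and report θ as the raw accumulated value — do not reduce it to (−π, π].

after step 1 (δ=-0.39, a=-2.5): (-2.299817, 8.011123, 2.545491, 6.475000)
after step 2 (δ=0.33, a=-3.6): (-3.639382, 8.919924, 2.776517, 5.575000)
after step 3 (δ=0.35, a=-0.3): (-4.941279, 9.417521, 2.988499, 5.500000)
after step 4 (δ=-0.45, a=-3.7): (-6.300197, 9.627203, 2.711749, 4.575000)
after step 5 (δ=-0.42, a=-3.2): (-7.339901, 10.103837, 2.498929, 3.775000)
after step 6 (δ=-0.2, a=-1.5): (-8.095375, 10.669454, 2.419218, 3.400000)

(-8.0954, 10.6695, 2.4192, 3.4000)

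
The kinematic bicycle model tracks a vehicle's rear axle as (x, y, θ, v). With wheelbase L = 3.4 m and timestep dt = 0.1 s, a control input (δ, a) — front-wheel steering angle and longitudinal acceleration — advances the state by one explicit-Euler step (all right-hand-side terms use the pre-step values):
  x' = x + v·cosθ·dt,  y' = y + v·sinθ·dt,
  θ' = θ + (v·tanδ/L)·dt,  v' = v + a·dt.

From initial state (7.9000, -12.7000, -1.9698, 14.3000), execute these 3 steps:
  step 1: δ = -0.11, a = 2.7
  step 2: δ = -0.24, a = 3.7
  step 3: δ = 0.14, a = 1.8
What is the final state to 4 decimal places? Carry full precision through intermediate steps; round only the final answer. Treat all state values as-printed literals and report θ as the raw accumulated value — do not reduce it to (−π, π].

(5.9354, -16.6059, -2.0592, 15.1200)

after step 1 (δ=-0.11, a=2.7): (7.344444, -14.017671, -2.016252, 14.570000)
after step 2 (δ=-0.24, a=3.7): (6.716668, -15.332489, -2.121121, 14.940000)
after step 3 (δ=0.14, a=1.8): (5.935360, -16.605907, -2.059198, 15.120000)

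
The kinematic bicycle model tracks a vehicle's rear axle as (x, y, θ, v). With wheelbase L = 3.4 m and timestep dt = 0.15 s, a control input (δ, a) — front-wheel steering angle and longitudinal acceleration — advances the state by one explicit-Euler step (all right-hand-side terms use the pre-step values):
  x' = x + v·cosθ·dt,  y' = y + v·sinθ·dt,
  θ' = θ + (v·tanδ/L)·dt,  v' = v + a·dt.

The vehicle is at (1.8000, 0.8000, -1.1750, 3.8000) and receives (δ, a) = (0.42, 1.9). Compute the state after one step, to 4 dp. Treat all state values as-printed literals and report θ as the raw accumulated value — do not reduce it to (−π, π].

(2.0198, 0.2741, -1.1001, 4.0850)

x' = 1.8000 + 3.8000·cos(-1.1750)·0.15 = 2.0198
y' = 0.8000 + 3.8000·sin(-1.1750)·0.15 = 0.2741
θ' = -1.1750 + (3.8000/3.4)·tan(0.42)·0.15 = -1.1001
v' = 3.8000 + 1.9000·0.15 = 4.0850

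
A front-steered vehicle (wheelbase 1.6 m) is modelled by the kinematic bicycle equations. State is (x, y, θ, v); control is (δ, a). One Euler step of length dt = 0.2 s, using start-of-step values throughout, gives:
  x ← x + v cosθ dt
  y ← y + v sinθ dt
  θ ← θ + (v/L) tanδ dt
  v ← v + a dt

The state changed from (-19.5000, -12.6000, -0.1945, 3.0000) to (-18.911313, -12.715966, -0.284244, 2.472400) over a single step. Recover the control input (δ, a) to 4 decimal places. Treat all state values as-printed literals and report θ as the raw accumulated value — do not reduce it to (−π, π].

δ = -0.2349, a = -2.6380

a = (v'−v)/dt = (-0.527600)/0.2 = -2.6380
Δθ = θ'−θ = -0.089744;  (v·dt/L) = 3.0000·0.2/1.6 = 0.375000
tan δ = Δθ·L/(v·dt) = -0.239317  →  δ = -0.2349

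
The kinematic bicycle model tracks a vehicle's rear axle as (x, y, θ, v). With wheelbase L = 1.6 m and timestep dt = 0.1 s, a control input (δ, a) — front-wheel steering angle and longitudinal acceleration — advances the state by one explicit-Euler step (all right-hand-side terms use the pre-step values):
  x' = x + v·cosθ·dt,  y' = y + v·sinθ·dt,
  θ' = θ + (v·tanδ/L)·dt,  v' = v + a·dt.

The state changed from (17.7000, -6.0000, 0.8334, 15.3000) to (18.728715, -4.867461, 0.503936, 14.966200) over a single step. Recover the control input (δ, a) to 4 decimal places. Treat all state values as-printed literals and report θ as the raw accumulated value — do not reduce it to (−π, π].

a = (v'−v)/dt = (-0.333800)/0.1 = -3.3380
Δθ = θ'−θ = -0.329464;  (v·dt/L) = 15.3000·0.1/1.6 = 0.956250
tan δ = Δθ·L/(v·dt) = -0.344538  →  δ = -0.3318

δ = -0.3318, a = -3.3380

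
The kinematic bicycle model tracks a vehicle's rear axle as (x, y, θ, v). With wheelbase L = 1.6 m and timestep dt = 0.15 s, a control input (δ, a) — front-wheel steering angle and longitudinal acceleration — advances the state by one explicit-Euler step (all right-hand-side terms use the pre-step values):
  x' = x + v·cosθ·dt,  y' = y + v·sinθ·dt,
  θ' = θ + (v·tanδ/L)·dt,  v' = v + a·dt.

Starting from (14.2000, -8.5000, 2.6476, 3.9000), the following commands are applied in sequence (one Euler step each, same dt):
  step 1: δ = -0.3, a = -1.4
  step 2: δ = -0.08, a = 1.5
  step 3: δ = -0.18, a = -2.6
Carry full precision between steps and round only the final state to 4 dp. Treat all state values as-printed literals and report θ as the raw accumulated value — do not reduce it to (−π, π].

after step 1 (δ=-0.3, a=-1.4): (13.684939, -8.222625, 2.534499, 3.690000)
after step 2 (δ=-0.08, a=1.5): (13.230344, -7.906863, 2.506765, 3.915000)
after step 3 (δ=-0.18, a=-2.6): (12.757506, -7.558601, 2.439976, 3.525000)

(12.7575, -7.5586, 2.4400, 3.5250)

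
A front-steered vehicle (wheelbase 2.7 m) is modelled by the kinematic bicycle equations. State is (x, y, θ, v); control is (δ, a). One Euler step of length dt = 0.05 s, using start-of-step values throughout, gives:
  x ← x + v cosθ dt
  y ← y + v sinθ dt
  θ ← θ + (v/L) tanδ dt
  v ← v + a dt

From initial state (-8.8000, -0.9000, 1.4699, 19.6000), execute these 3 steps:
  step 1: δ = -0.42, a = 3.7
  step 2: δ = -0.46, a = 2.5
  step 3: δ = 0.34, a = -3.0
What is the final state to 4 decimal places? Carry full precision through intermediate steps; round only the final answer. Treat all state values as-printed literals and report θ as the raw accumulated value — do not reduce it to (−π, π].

after step 1 (δ=-0.42, a=3.7): (-8.701289, 0.075016, 1.307811, 19.785000)
after step 2 (δ=-0.46, a=2.5): (-8.444119, 1.030254, 1.126284, 19.910000)
after step 3 (δ=0.34, a=-3.0): (-8.016036, 1.929011, 1.256708, 19.760000)

(-8.0160, 1.9290, 1.2567, 19.7600)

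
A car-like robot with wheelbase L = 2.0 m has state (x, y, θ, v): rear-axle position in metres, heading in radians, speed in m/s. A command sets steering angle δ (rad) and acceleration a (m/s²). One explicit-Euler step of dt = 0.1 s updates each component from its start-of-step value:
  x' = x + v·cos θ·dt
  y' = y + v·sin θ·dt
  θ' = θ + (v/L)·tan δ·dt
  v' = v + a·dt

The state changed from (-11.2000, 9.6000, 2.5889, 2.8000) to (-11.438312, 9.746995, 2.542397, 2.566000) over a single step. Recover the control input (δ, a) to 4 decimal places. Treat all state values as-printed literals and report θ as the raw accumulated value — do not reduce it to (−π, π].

a = (v'−v)/dt = (-0.234000)/0.1 = -2.3400
Δθ = θ'−θ = -0.046503;  (v·dt/L) = 2.8000·0.1/2.0 = 0.140000
tan δ = Δθ·L/(v·dt) = -0.332164  →  δ = -0.3207

δ = -0.3207, a = -2.3400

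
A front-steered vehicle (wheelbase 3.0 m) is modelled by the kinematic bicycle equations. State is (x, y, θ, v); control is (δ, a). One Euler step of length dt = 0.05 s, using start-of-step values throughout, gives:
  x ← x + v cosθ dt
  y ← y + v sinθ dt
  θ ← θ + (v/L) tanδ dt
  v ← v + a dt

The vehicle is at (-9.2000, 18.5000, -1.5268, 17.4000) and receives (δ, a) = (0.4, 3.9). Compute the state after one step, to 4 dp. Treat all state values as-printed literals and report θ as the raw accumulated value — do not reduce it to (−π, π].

(-9.1617, 17.6308, -1.4042, 17.5950)

x' = -9.2000 + 17.4000·cos(-1.5268)·0.05 = -9.1617
y' = 18.5000 + 17.4000·sin(-1.5268)·0.05 = 17.6308
θ' = -1.5268 + (17.4000/3.0)·tan(0.4)·0.05 = -1.4042
v' = 17.4000 + 3.9000·0.05 = 17.5950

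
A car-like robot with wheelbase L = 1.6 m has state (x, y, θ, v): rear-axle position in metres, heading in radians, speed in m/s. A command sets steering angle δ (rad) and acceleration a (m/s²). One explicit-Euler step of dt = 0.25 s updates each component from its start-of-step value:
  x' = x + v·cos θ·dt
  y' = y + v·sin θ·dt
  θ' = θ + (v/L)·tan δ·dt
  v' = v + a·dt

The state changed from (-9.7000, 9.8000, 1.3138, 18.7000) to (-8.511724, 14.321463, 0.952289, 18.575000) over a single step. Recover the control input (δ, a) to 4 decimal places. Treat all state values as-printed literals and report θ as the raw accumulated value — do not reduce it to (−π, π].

a = (v'−v)/dt = (-0.125000)/0.25 = -0.5000
Δθ = θ'−θ = -0.361511;  (v·dt/L) = 18.7000·0.25/1.6 = 2.921875
tan δ = Δθ·L/(v·dt) = -0.123726  →  δ = -0.1231

δ = -0.1231, a = -0.5000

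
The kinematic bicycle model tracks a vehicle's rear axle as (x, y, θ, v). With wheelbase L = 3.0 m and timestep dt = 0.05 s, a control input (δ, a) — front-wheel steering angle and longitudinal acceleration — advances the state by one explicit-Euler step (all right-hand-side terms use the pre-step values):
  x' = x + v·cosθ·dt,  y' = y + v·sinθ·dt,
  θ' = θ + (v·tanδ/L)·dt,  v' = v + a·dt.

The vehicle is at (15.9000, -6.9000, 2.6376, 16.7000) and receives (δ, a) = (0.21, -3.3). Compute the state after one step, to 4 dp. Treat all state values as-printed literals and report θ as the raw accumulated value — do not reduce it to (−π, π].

(15.1688, -6.4968, 2.6969, 16.5350)

x' = 15.9000 + 16.7000·cos(2.6376)·0.05 = 15.1688
y' = -6.9000 + 16.7000·sin(2.6376)·0.05 = -6.4968
θ' = 2.6376 + (16.7000/3.0)·tan(0.21)·0.05 = 2.6969
v' = 16.7000 − 3.3000·0.05 = 16.5350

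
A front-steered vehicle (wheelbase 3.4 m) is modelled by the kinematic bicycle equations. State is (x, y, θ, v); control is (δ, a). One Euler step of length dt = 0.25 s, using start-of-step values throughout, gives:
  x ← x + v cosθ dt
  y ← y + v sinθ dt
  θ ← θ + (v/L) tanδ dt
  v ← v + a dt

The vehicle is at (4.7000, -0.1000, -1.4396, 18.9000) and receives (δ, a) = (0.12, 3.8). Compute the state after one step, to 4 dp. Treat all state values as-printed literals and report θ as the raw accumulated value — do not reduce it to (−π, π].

(5.3181, -4.7844, -1.2720, 19.8500)

x' = 4.7000 + 18.9000·cos(-1.4396)·0.25 = 5.3181
y' = -0.1000 + 18.9000·sin(-1.4396)·0.25 = -4.7844
θ' = -1.4396 + (18.9000/3.4)·tan(0.12)·0.25 = -1.2720
v' = 18.9000 + 3.8000·0.25 = 19.8500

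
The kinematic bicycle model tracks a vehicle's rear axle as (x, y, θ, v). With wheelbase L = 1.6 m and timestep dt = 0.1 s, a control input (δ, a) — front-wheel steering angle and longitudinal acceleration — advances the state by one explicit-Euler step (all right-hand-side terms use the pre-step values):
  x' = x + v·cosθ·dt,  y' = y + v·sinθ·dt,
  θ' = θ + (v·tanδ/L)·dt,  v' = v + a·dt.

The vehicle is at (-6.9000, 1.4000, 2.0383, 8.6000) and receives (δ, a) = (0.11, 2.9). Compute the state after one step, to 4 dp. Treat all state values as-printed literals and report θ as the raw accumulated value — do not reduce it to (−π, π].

(-7.2876, 2.1677, 2.0977, 8.8900)

x' = -6.9000 + 8.6000·cos(2.0383)·0.1 = -7.2876
y' = 1.4000 + 8.6000·sin(2.0383)·0.1 = 2.1677
θ' = 2.0383 + (8.6000/1.6)·tan(0.11)·0.1 = 2.0977
v' = 8.6000 + 2.9000·0.1 = 8.8900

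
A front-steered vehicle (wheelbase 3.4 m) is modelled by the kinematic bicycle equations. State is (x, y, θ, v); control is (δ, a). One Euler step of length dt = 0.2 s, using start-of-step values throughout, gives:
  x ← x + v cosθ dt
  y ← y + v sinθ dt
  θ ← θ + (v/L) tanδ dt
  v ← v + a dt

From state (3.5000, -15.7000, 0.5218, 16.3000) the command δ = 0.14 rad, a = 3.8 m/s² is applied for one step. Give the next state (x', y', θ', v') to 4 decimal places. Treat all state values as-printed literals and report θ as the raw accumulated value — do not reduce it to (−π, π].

x' = 3.5000 + 16.3000·cos(0.5218)·0.2 = 6.3262
y' = -15.7000 + 16.3000·sin(0.5218)·0.2 = -14.0751
θ' = 0.5218 + (16.3000/3.4)·tan(0.14)·0.2 = 0.6569
v' = 16.3000 + 3.8000·0.2 = 17.0600

(6.3262, -14.0751, 0.6569, 17.0600)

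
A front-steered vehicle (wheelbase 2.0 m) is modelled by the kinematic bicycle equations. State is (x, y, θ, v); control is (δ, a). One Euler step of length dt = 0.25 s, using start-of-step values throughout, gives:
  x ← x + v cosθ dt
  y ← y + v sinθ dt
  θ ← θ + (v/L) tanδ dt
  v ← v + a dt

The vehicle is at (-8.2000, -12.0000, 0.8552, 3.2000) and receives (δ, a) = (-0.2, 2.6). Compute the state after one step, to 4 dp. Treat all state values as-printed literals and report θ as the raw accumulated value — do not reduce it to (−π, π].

(-7.6751, -11.3962, 0.7741, 3.8500)

x' = -8.2000 + 3.2000·cos(0.8552)·0.25 = -7.6751
y' = -12.0000 + 3.2000·sin(0.8552)·0.25 = -11.3962
θ' = 0.8552 + (3.2000/2.0)·tan(-0.2)·0.25 = 0.7741
v' = 3.2000 + 2.6000·0.25 = 3.8500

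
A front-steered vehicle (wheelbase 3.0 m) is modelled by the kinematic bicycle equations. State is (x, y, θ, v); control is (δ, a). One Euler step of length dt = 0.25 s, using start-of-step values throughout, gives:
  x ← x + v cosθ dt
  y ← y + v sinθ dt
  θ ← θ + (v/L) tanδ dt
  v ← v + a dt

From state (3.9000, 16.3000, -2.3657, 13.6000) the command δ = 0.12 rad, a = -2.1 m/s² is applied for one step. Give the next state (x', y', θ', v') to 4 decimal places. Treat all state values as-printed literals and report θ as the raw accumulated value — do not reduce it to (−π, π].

x' = 3.9000 + 13.6000·cos(-2.3657)·0.25 = 1.4731
y' = 16.3000 + 13.6000·sin(-2.3657)·0.25 = 13.9188
θ' = -2.3657 + (13.6000/3.0)·tan(0.12)·0.25 = -2.2290
v' = 13.6000 − 2.1000·0.25 = 13.0750

(1.4731, 13.9188, -2.2290, 13.0750)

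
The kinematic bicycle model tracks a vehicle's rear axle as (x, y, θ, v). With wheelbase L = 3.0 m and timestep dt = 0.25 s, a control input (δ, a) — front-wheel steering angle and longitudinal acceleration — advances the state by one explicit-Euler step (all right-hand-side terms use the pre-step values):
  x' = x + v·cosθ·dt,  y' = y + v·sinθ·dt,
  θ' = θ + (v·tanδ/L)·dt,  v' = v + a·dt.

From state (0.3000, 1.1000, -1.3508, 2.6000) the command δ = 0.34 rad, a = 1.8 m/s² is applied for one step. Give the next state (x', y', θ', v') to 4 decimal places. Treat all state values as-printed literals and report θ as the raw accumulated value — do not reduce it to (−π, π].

(0.4418, 0.4657, -1.2742, 3.0500)

x' = 0.3000 + 2.6000·cos(-1.3508)·0.25 = 0.4418
y' = 1.1000 + 2.6000·sin(-1.3508)·0.25 = 0.4657
θ' = -1.3508 + (2.6000/3.0)·tan(0.34)·0.25 = -1.2742
v' = 2.6000 + 1.8000·0.25 = 3.0500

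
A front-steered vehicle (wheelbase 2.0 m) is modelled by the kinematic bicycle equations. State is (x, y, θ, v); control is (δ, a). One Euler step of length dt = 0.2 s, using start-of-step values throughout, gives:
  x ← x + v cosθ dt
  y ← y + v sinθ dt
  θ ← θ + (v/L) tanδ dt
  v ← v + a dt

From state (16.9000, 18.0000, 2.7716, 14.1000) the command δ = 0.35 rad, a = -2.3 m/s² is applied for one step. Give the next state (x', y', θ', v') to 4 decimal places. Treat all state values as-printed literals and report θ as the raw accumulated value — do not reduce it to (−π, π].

x' = 16.9000 + 14.1000·cos(2.7716)·0.2 = 14.2708
y' = 18.0000 + 14.1000·sin(2.7716)·0.2 = 19.0197
θ' = 2.7716 + (14.1000/2.0)·tan(0.35)·0.2 = 3.2863
v' = 14.1000 − 2.3000·0.2 = 13.6400

(14.2708, 19.0197, 3.2863, 13.6400)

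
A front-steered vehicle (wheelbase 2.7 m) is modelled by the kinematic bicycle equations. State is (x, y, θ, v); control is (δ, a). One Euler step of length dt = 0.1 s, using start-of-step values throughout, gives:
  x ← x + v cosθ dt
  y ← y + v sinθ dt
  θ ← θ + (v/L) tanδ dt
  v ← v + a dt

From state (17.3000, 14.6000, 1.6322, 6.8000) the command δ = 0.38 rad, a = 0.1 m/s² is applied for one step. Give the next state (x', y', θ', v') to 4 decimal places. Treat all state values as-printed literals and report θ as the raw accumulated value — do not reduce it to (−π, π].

x' = 17.3000 + 6.8000·cos(1.6322)·0.1 = 17.2583
y' = 14.6000 + 6.8000·sin(1.6322)·0.1 = 15.2787
θ' = 1.6322 + (6.8000/2.7)·tan(0.38)·0.1 = 1.7328
v' = 6.8000 + 0.1000·0.1 = 6.8100

(17.2583, 15.2787, 1.7328, 6.8100)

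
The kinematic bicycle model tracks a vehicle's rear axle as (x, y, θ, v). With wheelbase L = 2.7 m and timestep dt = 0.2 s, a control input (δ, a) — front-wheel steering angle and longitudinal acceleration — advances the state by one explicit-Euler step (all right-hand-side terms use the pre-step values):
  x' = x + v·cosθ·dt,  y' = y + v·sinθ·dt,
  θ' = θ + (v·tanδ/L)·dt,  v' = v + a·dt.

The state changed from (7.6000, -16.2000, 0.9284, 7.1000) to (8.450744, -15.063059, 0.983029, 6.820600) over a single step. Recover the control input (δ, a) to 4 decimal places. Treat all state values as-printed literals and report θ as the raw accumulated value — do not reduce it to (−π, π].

a = (v'−v)/dt = (-0.279400)/0.2 = -1.3970
Δθ = θ'−θ = 0.054629;  (v·dt/L) = 7.1000·0.2/2.7 = 0.525926
tan δ = Δθ·L/(v·dt) = 0.103872  →  δ = 0.1035

δ = 0.1035, a = -1.3970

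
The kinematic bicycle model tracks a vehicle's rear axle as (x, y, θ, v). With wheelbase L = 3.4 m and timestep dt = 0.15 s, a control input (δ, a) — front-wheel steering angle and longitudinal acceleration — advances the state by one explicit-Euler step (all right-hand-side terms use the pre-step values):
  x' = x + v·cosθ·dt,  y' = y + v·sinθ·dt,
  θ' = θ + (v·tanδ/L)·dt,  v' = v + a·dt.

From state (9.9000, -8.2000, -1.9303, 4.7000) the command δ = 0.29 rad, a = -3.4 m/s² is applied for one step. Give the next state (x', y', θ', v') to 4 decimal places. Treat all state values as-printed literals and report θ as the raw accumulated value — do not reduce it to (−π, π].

(9.6520, -8.8599, -1.8684, 4.1900)

x' = 9.9000 + 4.7000·cos(-1.9303)·0.15 = 9.6520
y' = -8.2000 + 4.7000·sin(-1.9303)·0.15 = -8.8599
θ' = -1.9303 + (4.7000/3.4)·tan(0.29)·0.15 = -1.8684
v' = 4.7000 − 3.4000·0.15 = 4.1900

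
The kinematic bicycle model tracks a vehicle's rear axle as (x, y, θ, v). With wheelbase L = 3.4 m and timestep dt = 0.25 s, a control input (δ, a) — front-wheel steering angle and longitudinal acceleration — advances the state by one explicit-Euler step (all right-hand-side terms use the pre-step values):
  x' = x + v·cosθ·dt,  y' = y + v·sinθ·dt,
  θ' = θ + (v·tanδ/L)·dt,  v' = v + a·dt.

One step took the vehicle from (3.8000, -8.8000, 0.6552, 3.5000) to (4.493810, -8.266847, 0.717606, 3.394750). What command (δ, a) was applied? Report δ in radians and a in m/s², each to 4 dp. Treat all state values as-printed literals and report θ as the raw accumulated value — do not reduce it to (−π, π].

a = (v'−v)/dt = (-0.105250)/0.25 = -0.4210
Δθ = θ'−θ = 0.062406;  (v·dt/L) = 3.5000·0.25/3.4 = 0.257353
tan δ = Δθ·L/(v·dt) = 0.242492  →  δ = 0.2379

δ = 0.2379, a = -0.4210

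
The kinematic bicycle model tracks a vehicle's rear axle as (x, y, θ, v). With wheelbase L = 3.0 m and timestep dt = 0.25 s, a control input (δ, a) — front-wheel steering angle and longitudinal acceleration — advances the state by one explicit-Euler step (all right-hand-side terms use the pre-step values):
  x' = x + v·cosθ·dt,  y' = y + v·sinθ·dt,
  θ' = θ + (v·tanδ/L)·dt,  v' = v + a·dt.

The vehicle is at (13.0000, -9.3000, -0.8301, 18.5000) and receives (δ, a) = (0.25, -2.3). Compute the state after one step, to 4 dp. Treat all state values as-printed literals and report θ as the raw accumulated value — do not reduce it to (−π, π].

x' = 13.0000 + 18.5000·cos(-0.8301)·0.25 = 16.1210
y' = -9.3000 + 18.5000·sin(-0.8301)·0.25 = -12.7132
θ' = -0.8301 + (18.5000/3.0)·tan(0.25)·0.25 = -0.4364
v' = 18.5000 − 2.3000·0.25 = 17.9250

(16.1210, -12.7132, -0.4364, 17.9250)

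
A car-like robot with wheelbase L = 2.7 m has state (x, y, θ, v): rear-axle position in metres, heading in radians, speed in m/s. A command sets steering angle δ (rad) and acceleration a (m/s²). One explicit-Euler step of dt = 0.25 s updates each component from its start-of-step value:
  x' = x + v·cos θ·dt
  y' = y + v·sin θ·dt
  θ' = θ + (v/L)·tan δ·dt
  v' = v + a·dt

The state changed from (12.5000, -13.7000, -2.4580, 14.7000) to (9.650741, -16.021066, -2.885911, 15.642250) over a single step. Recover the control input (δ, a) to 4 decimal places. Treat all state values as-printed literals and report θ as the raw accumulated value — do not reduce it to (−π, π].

δ = -0.3046, a = 3.7690

a = (v'−v)/dt = (0.942250)/0.25 = 3.7690
Δθ = θ'−θ = -0.427911;  (v·dt/L) = 14.7000·0.25/2.7 = 1.361111
tan δ = Δθ·L/(v·dt) = -0.314384  →  δ = -0.3046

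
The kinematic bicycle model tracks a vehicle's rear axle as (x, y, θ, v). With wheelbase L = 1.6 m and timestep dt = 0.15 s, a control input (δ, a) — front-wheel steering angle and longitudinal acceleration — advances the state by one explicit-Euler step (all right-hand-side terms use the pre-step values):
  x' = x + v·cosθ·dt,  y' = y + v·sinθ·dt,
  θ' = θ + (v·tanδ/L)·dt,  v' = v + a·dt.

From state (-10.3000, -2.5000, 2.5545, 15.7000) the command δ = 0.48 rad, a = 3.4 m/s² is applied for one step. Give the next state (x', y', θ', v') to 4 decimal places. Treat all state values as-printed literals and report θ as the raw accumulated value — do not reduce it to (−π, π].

x' = -10.3000 + 15.7000·cos(2.5545)·0.15 = -12.2607
y' = -2.5000 + 15.7000·sin(2.5545)·0.15 = -1.1955
θ' = 2.5545 + (15.7000/1.6)·tan(0.48)·0.15 = 3.3208
v' = 15.7000 + 3.4000·0.15 = 16.2100

(-12.2607, -1.1955, 3.3208, 16.2100)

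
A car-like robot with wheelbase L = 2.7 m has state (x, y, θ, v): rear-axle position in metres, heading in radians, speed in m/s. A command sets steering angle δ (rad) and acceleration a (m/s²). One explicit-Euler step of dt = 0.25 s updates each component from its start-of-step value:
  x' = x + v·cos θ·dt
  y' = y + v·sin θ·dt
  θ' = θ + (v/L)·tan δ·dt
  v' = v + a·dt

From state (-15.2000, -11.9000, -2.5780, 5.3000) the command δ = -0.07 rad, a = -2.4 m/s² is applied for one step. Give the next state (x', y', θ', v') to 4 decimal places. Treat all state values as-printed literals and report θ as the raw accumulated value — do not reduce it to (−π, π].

x' = -15.2000 + 5.3000·cos(-2.5780)·0.25 = -16.3201
y' = -11.9000 + 5.3000·sin(-2.5780)·0.25 = -12.6079
θ' = -2.5780 + (5.3000/2.7)·tan(-0.07)·0.25 = -2.6124
v' = 5.3000 − 2.4000·0.25 = 4.7000

(-16.3201, -12.6079, -2.6124, 4.7000)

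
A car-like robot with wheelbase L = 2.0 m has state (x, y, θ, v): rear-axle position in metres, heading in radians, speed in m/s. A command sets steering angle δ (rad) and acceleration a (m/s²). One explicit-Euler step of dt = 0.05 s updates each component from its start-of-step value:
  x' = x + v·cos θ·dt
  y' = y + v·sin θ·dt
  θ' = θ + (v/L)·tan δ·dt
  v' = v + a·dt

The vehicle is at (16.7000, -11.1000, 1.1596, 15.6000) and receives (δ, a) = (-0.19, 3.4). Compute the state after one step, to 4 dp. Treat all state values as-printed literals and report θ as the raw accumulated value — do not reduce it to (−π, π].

(17.0118, -10.3850, 1.0846, 15.7700)

x' = 16.7000 + 15.6000·cos(1.1596)·0.05 = 17.0118
y' = -11.1000 + 15.6000·sin(1.1596)·0.05 = -10.3850
θ' = 1.1596 + (15.6000/2.0)·tan(-0.19)·0.05 = 1.0846
v' = 15.6000 + 3.4000·0.05 = 15.7700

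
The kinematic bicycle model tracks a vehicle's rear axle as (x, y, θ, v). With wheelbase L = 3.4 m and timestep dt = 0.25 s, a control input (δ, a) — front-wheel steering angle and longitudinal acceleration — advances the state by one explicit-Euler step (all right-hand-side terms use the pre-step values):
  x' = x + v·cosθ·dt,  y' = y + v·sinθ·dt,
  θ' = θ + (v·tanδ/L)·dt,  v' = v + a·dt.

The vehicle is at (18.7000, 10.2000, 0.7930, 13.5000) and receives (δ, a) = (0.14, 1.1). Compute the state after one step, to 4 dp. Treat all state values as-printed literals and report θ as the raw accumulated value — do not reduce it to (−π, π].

x' = 18.7000 + 13.5000·cos(0.7930)·0.25 = 21.0683
y' = 10.2000 + 13.5000·sin(0.7930)·0.25 = 12.6046
θ' = 0.7930 + (13.5000/3.4)·tan(0.14)·0.25 = 0.9329
v' = 13.5000 + 1.1000·0.25 = 13.7750

(21.0683, 12.6046, 0.9329, 13.7750)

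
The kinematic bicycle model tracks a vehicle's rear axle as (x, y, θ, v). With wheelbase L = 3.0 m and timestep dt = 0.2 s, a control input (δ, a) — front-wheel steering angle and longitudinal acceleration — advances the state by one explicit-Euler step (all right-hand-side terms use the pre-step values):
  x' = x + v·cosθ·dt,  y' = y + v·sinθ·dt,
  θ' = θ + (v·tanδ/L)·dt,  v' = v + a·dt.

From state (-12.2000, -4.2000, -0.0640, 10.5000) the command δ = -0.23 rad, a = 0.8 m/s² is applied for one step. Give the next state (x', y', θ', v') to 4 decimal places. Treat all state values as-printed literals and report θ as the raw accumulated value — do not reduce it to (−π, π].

(-10.1043, -4.3343, -0.2279, 10.6600)

x' = -12.2000 + 10.5000·cos(-0.0640)·0.2 = -10.1043
y' = -4.2000 + 10.5000·sin(-0.0640)·0.2 = -4.3343
θ' = -0.0640 + (10.5000/3.0)·tan(-0.23)·0.2 = -0.2279
v' = 10.5000 + 0.8000·0.2 = 10.6600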